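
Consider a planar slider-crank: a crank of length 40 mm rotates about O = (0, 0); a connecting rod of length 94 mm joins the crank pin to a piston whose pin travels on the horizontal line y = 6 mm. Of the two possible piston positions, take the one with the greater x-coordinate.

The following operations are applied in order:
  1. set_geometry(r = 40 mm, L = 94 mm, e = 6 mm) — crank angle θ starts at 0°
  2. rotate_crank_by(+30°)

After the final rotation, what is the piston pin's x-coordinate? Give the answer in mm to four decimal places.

set_geometry: r = 40 mm, L = 94 mm, e = 6 mm; θ ← 0°
rotate_crank_by(+30°): θ ← 0° +30° = 30°
crank pin P = (r cos θ, r sin θ) = (34.641016, 20.000000)
h = r sin θ − e = 20.000000 − 6 = 14.000000
x = r cos θ + √(L² − h²) = 34.641016 + √(8836.0 − 196.0000) = 34.641016 + 92.951600 = 127.592616

127.5926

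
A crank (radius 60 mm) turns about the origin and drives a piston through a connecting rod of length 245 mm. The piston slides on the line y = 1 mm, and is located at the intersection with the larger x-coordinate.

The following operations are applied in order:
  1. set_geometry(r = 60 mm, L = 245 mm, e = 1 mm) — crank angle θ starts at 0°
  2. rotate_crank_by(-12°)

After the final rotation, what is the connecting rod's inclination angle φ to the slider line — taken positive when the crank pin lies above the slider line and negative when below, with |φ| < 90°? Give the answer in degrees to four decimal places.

-3.1528

set_geometry: r = 60 mm, L = 245 mm, e = 1 mm; θ ← 0°
rotate_crank_by(-12°): θ ← 0° -12° = -12°
crank pin P = (r cos θ, r sin θ) = (58.688856, -12.474701)
h = r sin θ − e = -12.474701 − 1 = -13.474701
sin φ = h / L = -13.474701 / 245 = -0.05499878
φ = arcsin(-0.05499878) = -3.152789°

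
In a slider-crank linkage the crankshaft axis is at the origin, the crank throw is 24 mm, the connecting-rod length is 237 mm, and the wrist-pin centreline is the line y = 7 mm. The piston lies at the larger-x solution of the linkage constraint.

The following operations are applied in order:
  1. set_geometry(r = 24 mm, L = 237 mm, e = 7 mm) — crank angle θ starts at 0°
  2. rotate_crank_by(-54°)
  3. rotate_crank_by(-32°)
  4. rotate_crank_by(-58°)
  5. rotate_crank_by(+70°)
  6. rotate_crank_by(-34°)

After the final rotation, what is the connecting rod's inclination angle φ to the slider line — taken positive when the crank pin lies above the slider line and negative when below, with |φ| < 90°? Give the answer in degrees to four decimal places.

set_geometry: r = 24 mm, L = 237 mm, e = 7 mm; θ ← 0°
rotate_crank_by(-54°): θ ← 0° -54° = -54°
rotate_crank_by(-32°): θ ← -54° -32° = -86°
rotate_crank_by(-58°): θ ← -86° -58° = -144°
rotate_crank_by(+70°): θ ← -144° +70° = -74°
rotate_crank_by(-34°): θ ← -74° -34° = -108°
crank pin P = (r cos θ, r sin θ) = (-7.416408, -22.825356)
h = r sin θ − e = -22.825356 − 7 = -29.825356
sin φ = h / L = -29.825356 / 237 = -0.12584539
φ = arcsin(-0.12584539) = -7.229578°

-7.2296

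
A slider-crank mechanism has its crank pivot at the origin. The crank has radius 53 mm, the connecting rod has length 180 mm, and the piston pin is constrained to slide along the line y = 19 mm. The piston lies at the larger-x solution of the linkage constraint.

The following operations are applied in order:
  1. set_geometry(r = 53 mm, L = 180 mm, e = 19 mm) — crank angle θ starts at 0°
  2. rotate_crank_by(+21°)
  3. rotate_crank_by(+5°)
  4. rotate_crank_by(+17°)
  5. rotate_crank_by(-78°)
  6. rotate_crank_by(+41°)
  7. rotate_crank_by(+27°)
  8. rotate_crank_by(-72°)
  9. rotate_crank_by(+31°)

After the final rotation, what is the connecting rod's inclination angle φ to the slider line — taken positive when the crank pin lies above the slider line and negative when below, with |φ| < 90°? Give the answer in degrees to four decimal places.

-8.4261

set_geometry: r = 53 mm, L = 180 mm, e = 19 mm; θ ← 0°
rotate_crank_by(+21°): θ ← 0° +21° = 21°
rotate_crank_by(+5°): θ ← 21° +5° = 26°
rotate_crank_by(+17°): θ ← 26° +17° = 43°
rotate_crank_by(-78°): θ ← 43° -78° = -35°
rotate_crank_by(+41°): θ ← -35° +41° = 6°
rotate_crank_by(+27°): θ ← 6° +27° = 33°
rotate_crank_by(-72°): θ ← 33° -72° = -39°
rotate_crank_by(+31°): θ ← -39° +31° = -8°
crank pin P = (r cos θ, r sin θ) = (52.484208, -7.376174)
h = r sin θ − e = -7.376174 − 19 = -26.376174
sin φ = h / L = -26.376174 / 180 = -0.14653430
φ = arcsin(-0.14653430) = -8.426137°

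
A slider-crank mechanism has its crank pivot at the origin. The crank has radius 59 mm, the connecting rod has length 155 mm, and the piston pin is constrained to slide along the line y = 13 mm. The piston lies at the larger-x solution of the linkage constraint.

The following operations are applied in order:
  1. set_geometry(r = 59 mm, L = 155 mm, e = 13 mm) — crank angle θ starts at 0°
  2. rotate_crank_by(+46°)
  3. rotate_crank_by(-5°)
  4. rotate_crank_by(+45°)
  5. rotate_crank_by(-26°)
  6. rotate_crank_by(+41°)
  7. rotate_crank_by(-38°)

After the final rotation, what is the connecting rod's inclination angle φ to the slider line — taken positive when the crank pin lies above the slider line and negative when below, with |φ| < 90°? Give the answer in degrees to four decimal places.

14.7906

set_geometry: r = 59 mm, L = 155 mm, e = 13 mm; θ ← 0°
rotate_crank_by(+46°): θ ← 0° +46° = 46°
rotate_crank_by(-5°): θ ← 46° -5° = 41°
rotate_crank_by(+45°): θ ← 41° +45° = 86°
rotate_crank_by(-26°): θ ← 86° -26° = 60°
rotate_crank_by(+41°): θ ← 60° +41° = 101°
rotate_crank_by(-38°): θ ← 101° -38° = 63°
crank pin P = (r cos θ, r sin θ) = (26.785439, 52.569385)
h = r sin θ − e = 52.569385 − 13 = 39.569385
sin φ = h / L = 39.569385 / 155 = 0.25528635
φ = arcsin(0.25528635) = 14.790554°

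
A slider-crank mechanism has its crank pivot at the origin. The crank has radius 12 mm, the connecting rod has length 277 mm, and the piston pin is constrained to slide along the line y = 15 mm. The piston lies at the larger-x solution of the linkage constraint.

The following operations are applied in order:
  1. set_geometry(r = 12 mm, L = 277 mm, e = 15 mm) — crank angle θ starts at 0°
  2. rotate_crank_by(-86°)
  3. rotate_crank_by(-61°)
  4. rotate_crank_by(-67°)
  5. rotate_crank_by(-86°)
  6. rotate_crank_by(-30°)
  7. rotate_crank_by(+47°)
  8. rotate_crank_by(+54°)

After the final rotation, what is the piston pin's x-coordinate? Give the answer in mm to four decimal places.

set_geometry: r = 12 mm, L = 277 mm, e = 15 mm; θ ← 0°
rotate_crank_by(-86°): θ ← 0° -86° = -86°
rotate_crank_by(-61°): θ ← -86° -61° = -147°
rotate_crank_by(-67°): θ ← -147° -67° = -214°
rotate_crank_by(-86°): θ ← -214° -86° = -300°
rotate_crank_by(-30°): θ ← -300° -30° = -330°
rotate_crank_by(+47°): θ ← -330° +47° = -283°
rotate_crank_by(+54°): θ ← -283° +54° = -229°
crank pin P = (r cos θ, r sin θ) = (-7.872708, 9.056515)
h = r sin θ − e = 9.056515 − 15 = -5.943485
x = r cos θ + √(L² − h²) = -7.872708 + √(76729.0 − 35.3250) = -7.872708 + 276.936229 = 269.063521

269.0635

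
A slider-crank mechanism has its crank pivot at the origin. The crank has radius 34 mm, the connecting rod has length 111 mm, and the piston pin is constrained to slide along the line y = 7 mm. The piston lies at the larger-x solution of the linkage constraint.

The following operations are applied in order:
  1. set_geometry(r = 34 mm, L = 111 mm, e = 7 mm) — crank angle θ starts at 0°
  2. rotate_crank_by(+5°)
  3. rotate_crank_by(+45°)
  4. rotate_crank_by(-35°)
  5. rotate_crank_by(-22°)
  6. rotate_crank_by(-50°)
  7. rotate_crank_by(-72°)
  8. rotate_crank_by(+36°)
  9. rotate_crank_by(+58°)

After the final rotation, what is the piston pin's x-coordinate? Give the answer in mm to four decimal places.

135.6411

set_geometry: r = 34 mm, L = 111 mm, e = 7 mm; θ ← 0°
rotate_crank_by(+5°): θ ← 0° +5° = 5°
rotate_crank_by(+45°): θ ← 5° +45° = 50°
rotate_crank_by(-35°): θ ← 50° -35° = 15°
rotate_crank_by(-22°): θ ← 15° -22° = -7°
rotate_crank_by(-50°): θ ← -7° -50° = -57°
rotate_crank_by(-72°): θ ← -57° -72° = -129°
rotate_crank_by(+36°): θ ← -129° +36° = -93°
rotate_crank_by(+58°): θ ← -93° +58° = -35°
crank pin P = (r cos θ, r sin θ) = (27.851170, -19.501599)
h = r sin θ − e = -19.501599 − 7 = -26.501599
x = r cos θ + √(L² − h²) = 27.851170 + √(12321.0 − 702.3347) = 27.851170 + 107.789913 = 135.641082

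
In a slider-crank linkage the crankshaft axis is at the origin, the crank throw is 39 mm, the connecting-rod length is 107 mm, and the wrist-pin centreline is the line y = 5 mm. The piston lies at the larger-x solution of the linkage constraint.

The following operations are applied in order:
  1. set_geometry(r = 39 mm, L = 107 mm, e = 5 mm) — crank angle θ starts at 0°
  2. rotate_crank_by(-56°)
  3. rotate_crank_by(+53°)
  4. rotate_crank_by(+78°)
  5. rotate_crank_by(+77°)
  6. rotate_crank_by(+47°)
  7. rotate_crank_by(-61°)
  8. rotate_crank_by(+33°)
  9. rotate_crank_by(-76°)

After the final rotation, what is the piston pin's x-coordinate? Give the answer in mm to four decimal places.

98.1050

set_geometry: r = 39 mm, L = 107 mm, e = 5 mm; θ ← 0°
rotate_crank_by(-56°): θ ← 0° -56° = -56°
rotate_crank_by(+53°): θ ← -56° +53° = -3°
rotate_crank_by(+78°): θ ← -3° +78° = 75°
rotate_crank_by(+77°): θ ← 75° +77° = 152°
rotate_crank_by(+47°): θ ← 152° +47° = 199°
rotate_crank_by(-61°): θ ← 199° -61° = 138°
rotate_crank_by(+33°): θ ← 138° +33° = 171°
rotate_crank_by(-76°): θ ← 171° -76° = 95°
crank pin P = (r cos θ, r sin θ) = (-3.399074, 38.851593)
h = r sin θ − e = 38.851593 − 5 = 33.851593
x = r cos θ + √(L² − h²) = -3.399074 + √(11449.0 − 1145.9304) = -3.399074 + 101.504038 = 98.104964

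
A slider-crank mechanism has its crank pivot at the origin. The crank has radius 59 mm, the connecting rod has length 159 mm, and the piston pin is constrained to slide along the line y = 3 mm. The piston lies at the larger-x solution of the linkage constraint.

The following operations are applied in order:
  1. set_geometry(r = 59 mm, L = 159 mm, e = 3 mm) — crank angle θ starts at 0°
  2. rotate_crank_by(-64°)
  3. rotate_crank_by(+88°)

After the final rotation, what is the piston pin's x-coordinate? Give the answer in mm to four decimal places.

211.5066

set_geometry: r = 59 mm, L = 159 mm, e = 3 mm; θ ← 0°
rotate_crank_by(-64°): θ ← 0° -64° = -64°
rotate_crank_by(+88°): θ ← -64° +88° = 24°
crank pin P = (r cos θ, r sin θ) = (53.899182, 23.997462)
h = r sin θ − e = 23.997462 − 3 = 20.997462
x = r cos θ + √(L² − h²) = 53.899182 + √(25281.0 − 440.8934) = 53.899182 + 157.607445 = 211.506627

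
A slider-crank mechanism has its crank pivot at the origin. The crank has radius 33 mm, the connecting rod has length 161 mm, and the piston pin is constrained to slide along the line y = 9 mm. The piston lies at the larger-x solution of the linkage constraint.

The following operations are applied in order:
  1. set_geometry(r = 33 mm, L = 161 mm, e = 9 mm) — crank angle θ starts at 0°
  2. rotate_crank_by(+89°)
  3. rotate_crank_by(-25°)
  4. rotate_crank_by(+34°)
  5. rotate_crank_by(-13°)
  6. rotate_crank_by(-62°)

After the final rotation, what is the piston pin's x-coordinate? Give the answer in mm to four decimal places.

set_geometry: r = 33 mm, L = 161 mm, e = 9 mm; θ ← 0°
rotate_crank_by(+89°): θ ← 0° +89° = 89°
rotate_crank_by(-25°): θ ← 89° -25° = 64°
rotate_crank_by(+34°): θ ← 64° +34° = 98°
rotate_crank_by(-13°): θ ← 98° -13° = 85°
rotate_crank_by(-62°): θ ← 85° -62° = 23°
crank pin P = (r cos θ, r sin θ) = (30.376660, 12.894127)
h = r sin θ − e = 12.894127 − 9 = 3.894127
x = r cos θ + √(L² − h²) = 30.376660 + √(25921.0 − 15.1642) = 30.376660 + 160.952899 = 191.329559

191.3296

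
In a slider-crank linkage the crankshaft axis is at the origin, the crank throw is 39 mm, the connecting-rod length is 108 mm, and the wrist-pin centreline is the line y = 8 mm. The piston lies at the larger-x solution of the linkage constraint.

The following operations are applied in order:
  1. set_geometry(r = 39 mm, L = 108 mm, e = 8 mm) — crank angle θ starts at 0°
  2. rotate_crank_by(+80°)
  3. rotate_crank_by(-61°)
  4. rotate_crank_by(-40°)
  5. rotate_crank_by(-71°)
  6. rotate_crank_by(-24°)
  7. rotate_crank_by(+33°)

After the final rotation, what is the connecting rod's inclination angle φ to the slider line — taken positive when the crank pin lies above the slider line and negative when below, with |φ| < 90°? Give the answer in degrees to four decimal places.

-25.6259

set_geometry: r = 39 mm, L = 108 mm, e = 8 mm; θ ← 0°
rotate_crank_by(+80°): θ ← 0° +80° = 80°
rotate_crank_by(-61°): θ ← 80° -61° = 19°
rotate_crank_by(-40°): θ ← 19° -40° = -21°
rotate_crank_by(-71°): θ ← -21° -71° = -92°
rotate_crank_by(-24°): θ ← -92° -24° = -116°
rotate_crank_by(+33°): θ ← -116° +33° = -83°
crank pin P = (r cos θ, r sin θ) = (4.752904, -38.709300)
h = r sin θ − e = -38.709300 − 8 = -46.709300
sin φ = h / L = -46.709300 / 108 = -0.43249352
φ = arcsin(-0.43249352) = -25.625909°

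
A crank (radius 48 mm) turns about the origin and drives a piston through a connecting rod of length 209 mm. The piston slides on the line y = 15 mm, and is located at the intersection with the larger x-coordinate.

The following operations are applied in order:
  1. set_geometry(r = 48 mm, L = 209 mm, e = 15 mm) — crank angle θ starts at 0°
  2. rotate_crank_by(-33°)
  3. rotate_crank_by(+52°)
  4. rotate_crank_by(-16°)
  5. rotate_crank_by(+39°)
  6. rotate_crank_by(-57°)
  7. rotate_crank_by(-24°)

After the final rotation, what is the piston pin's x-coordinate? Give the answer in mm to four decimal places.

set_geometry: r = 48 mm, L = 209 mm, e = 15 mm; θ ← 0°
rotate_crank_by(-33°): θ ← 0° -33° = -33°
rotate_crank_by(+52°): θ ← -33° +52° = 19°
rotate_crank_by(-16°): θ ← 19° -16° = 3°
rotate_crank_by(+39°): θ ← 3° +39° = 42°
rotate_crank_by(-57°): θ ← 42° -57° = -15°
rotate_crank_by(-24°): θ ← -15° -24° = -39°
crank pin P = (r cos θ, r sin θ) = (37.303006, -30.207379)
h = r sin θ − e = -30.207379 − 15 = -45.207379
x = r cos θ + √(L² − h²) = 37.303006 + √(43681.0 − 2043.7071) = 37.303006 + 204.052182 = 241.355188

241.3552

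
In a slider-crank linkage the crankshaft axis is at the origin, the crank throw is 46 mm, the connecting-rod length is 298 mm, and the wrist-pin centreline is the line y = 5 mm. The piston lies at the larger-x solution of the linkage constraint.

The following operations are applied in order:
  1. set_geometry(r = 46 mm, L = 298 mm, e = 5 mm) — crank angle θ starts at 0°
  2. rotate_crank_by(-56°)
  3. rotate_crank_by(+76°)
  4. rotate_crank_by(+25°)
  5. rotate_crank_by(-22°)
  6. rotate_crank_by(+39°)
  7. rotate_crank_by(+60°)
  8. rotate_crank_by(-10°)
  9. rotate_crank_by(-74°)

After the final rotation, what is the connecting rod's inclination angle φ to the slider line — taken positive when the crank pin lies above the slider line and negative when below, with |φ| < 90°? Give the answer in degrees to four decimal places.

4.4884

set_geometry: r = 46 mm, L = 298 mm, e = 5 mm; θ ← 0°
rotate_crank_by(-56°): θ ← 0° -56° = -56°
rotate_crank_by(+76°): θ ← -56° +76° = 20°
rotate_crank_by(+25°): θ ← 20° +25° = 45°
rotate_crank_by(-22°): θ ← 45° -22° = 23°
rotate_crank_by(+39°): θ ← 23° +39° = 62°
rotate_crank_by(+60°): θ ← 62° +60° = 122°
rotate_crank_by(-10°): θ ← 122° -10° = 112°
rotate_crank_by(-74°): θ ← 112° -74° = 38°
crank pin P = (r cos θ, r sin θ) = (36.248495, 28.320428)
h = r sin θ − e = 28.320428 − 5 = 23.320428
sin φ = h / L = 23.320428 / 298 = 0.07825647
φ = arcsin(0.07825647) = 4.488355°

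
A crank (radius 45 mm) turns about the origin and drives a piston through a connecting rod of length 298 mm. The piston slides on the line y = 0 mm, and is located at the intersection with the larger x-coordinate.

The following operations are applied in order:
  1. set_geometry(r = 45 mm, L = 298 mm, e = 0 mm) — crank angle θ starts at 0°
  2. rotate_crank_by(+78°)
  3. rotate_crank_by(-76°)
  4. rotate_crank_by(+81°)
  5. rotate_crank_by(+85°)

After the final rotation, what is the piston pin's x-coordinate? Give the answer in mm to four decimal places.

253.8365

set_geometry: r = 45 mm, L = 298 mm, e = 0 mm; θ ← 0°
rotate_crank_by(+78°): θ ← 0° +78° = 78°
rotate_crank_by(-76°): θ ← 78° -76° = 2°
rotate_crank_by(+81°): θ ← 2° +81° = 83°
rotate_crank_by(+85°): θ ← 83° +85° = 168°
crank pin P = (r cos θ, r sin θ) = (-44.016642, 9.356026)
h = r sin θ − e = 9.356026 − 0 = 9.356026
x = r cos θ + √(L² − h²) = -44.016642 + √(88804.0 − 87.5352) = -44.016642 + 297.853093 = 253.836451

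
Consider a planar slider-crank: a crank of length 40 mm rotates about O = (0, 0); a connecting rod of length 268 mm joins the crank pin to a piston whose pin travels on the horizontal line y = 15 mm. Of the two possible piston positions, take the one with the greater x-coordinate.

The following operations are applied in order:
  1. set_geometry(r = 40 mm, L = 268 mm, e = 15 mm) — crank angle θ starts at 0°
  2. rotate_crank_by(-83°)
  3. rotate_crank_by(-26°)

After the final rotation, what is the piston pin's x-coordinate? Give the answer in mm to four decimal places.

set_geometry: r = 40 mm, L = 268 mm, e = 15 mm; θ ← 0°
rotate_crank_by(-83°): θ ← 0° -83° = -83°
rotate_crank_by(-26°): θ ← -83° -26° = -109°
crank pin P = (r cos θ, r sin θ) = (-13.022726, -37.820743)
h = r sin θ − e = -37.820743 − 15 = -52.820743
x = r cos θ + √(L² − h²) = -13.022726 + √(71824.0 − 2790.0309) = -13.022726 + 262.743162 = 249.720436

249.7204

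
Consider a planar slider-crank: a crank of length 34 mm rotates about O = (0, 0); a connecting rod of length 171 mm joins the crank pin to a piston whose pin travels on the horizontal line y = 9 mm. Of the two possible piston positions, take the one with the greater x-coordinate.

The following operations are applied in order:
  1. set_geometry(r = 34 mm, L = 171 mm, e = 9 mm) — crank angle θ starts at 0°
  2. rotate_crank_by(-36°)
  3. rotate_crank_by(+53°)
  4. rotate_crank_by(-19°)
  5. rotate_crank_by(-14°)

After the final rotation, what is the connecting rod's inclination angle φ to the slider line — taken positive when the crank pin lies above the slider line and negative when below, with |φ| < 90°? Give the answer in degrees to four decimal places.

-6.1676

set_geometry: r = 34 mm, L = 171 mm, e = 9 mm; θ ← 0°
rotate_crank_by(-36°): θ ← 0° -36° = -36°
rotate_crank_by(+53°): θ ← -36° +53° = 17°
rotate_crank_by(-19°): θ ← 17° -19° = -2°
rotate_crank_by(-14°): θ ← -2° -14° = -16°
crank pin P = (r cos θ, r sin θ) = (32.682898, -9.371670)
h = r sin θ − e = -9.371670 − 9 = -18.371670
sin φ = h / L = -18.371670 / 171 = -0.10743667
φ = arcsin(-0.10743667) = -6.167572°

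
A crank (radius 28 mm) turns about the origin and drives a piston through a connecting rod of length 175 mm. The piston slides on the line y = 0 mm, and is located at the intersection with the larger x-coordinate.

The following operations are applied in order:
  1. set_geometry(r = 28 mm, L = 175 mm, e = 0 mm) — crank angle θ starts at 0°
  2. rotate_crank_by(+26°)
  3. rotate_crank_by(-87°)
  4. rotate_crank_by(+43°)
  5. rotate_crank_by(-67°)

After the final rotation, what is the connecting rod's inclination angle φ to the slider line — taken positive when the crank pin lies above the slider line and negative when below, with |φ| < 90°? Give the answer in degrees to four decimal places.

set_geometry: r = 28 mm, L = 175 mm, e = 0 mm; θ ← 0°
rotate_crank_by(+26°): θ ← 0° +26° = 26°
rotate_crank_by(-87°): θ ← 26° -87° = -61°
rotate_crank_by(+43°): θ ← -61° +43° = -18°
rotate_crank_by(-67°): θ ← -18° -67° = -85°
crank pin P = (r cos θ, r sin θ) = (2.440361, -27.893452)
h = r sin θ − e = -27.893452 − 0 = -27.893452
sin φ = h / L = -27.893452 / 175 = -0.15939115
φ = arcsin(-0.15939115) = -9.171558°

-9.1716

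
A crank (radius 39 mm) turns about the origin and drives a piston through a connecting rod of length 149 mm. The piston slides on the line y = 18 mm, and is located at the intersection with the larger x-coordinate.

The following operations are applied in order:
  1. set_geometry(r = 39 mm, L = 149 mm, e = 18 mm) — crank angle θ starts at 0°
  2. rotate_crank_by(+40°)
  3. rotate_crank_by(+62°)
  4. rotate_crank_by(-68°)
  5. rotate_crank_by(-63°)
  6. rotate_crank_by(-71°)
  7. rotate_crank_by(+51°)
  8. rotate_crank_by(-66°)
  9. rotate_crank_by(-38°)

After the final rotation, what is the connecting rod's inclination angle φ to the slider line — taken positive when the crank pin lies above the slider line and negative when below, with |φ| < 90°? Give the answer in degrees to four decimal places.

-13.8650

set_geometry: r = 39 mm, L = 149 mm, e = 18 mm; θ ← 0°
rotate_crank_by(+40°): θ ← 0° +40° = 40°
rotate_crank_by(+62°): θ ← 40° +62° = 102°
rotate_crank_by(-68°): θ ← 102° -68° = 34°
rotate_crank_by(-63°): θ ← 34° -63° = -29°
rotate_crank_by(-71°): θ ← -29° -71° = -100°
rotate_crank_by(+51°): θ ← -100° +51° = -49°
rotate_crank_by(-66°): θ ← -49° -66° = -115°
rotate_crank_by(-38°): θ ← -115° -38° = -153°
crank pin P = (r cos θ, r sin θ) = (-34.749254, -17.705629)
h = r sin θ − e = -17.705629 − 18 = -35.705629
sin φ = h / L = -35.705629 / 149 = -0.23963510
φ = arcsin(-0.23963510) = -13.865005°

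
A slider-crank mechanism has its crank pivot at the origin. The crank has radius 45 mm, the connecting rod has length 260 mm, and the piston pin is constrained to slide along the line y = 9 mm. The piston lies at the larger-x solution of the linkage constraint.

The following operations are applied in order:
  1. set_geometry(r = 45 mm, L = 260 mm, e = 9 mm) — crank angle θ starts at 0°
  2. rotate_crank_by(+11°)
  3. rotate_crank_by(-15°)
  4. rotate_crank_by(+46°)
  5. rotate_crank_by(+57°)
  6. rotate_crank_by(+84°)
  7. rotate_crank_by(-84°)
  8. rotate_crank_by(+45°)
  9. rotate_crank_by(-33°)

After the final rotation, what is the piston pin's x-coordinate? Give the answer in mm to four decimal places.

set_geometry: r = 45 mm, L = 260 mm, e = 9 mm; θ ← 0°
rotate_crank_by(+11°): θ ← 0° +11° = 11°
rotate_crank_by(-15°): θ ← 11° -15° = -4°
rotate_crank_by(+46°): θ ← -4° +46° = 42°
rotate_crank_by(+57°): θ ← 42° +57° = 99°
rotate_crank_by(+84°): θ ← 99° +84° = 183°
rotate_crank_by(-84°): θ ← 183° -84° = 99°
rotate_crank_by(+45°): θ ← 99° +45° = 144°
rotate_crank_by(-33°): θ ← 144° -33° = 111°
crank pin P = (r cos θ, r sin θ) = (-16.126558, 42.011119)
h = r sin θ − e = 42.011119 − 9 = 33.011119
x = r cos θ + √(L² − h²) = -16.126558 + √(67600.0 − 1089.7340) = -16.126558 + 257.895843 = 241.769286

241.7693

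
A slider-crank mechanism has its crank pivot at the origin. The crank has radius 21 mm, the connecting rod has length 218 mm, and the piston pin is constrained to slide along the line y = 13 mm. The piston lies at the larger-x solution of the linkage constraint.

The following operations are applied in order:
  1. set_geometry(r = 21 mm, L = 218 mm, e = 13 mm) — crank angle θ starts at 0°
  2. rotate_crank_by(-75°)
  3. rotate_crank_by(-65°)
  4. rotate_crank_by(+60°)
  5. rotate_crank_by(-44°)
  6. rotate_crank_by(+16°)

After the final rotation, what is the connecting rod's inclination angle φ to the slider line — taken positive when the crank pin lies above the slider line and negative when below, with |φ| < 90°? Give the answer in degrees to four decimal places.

set_geometry: r = 21 mm, L = 218 mm, e = 13 mm; θ ← 0°
rotate_crank_by(-75°): θ ← 0° -75° = -75°
rotate_crank_by(-65°): θ ← -75° -65° = -140°
rotate_crank_by(+60°): θ ← -140° +60° = -80°
rotate_crank_by(-44°): θ ← -80° -44° = -124°
rotate_crank_by(+16°): θ ← -124° +16° = -108°
crank pin P = (r cos θ, r sin θ) = (-6.489357, -19.972187)
h = r sin θ − e = -19.972187 − 13 = -32.972187
sin φ = h / L = -32.972187 / 218 = -0.15124856
φ = arcsin(-0.15124856) = -8.699290°

-8.6993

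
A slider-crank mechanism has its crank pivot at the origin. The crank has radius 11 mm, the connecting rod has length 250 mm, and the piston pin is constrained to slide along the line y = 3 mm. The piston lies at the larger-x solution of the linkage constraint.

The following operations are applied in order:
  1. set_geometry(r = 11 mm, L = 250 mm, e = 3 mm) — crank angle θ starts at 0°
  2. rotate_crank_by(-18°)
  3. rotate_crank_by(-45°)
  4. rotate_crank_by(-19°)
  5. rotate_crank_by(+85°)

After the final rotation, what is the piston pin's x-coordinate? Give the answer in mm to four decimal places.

260.9732

set_geometry: r = 11 mm, L = 250 mm, e = 3 mm; θ ← 0°
rotate_crank_by(-18°): θ ← 0° -18° = -18°
rotate_crank_by(-45°): θ ← -18° -45° = -63°
rotate_crank_by(-19°): θ ← -63° -19° = -82°
rotate_crank_by(+85°): θ ← -82° +85° = 3°
crank pin P = (r cos θ, r sin θ) = (10.984925, 0.575696)
h = r sin θ − e = 0.575696 − 3 = -2.424304
x = r cos θ + √(L² − h²) = 10.984925 + √(62500.0 − 5.8773) = 10.984925 + 249.988245 = 260.973170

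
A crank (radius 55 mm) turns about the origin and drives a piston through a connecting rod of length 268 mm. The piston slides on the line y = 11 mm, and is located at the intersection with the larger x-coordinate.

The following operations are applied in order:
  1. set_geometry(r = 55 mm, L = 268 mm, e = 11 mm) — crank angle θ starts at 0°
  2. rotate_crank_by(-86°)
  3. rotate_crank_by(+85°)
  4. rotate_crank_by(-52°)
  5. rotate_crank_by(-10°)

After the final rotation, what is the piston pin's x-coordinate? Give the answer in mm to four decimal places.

set_geometry: r = 55 mm, L = 268 mm, e = 11 mm; θ ← 0°
rotate_crank_by(-86°): θ ← 0° -86° = -86°
rotate_crank_by(+85°): θ ← -86° +85° = -1°
rotate_crank_by(-52°): θ ← -1° -52° = -53°
rotate_crank_by(-10°): θ ← -53° -10° = -63°
crank pin P = (r cos θ, r sin θ) = (24.969477, -49.005359)
h = r sin θ − e = -49.005359 − 11 = -60.005359
x = r cos θ + √(L² − h²) = 24.969477 + √(71824.0 − 3600.6431) = 24.969477 + 261.196012 = 286.165490

286.1655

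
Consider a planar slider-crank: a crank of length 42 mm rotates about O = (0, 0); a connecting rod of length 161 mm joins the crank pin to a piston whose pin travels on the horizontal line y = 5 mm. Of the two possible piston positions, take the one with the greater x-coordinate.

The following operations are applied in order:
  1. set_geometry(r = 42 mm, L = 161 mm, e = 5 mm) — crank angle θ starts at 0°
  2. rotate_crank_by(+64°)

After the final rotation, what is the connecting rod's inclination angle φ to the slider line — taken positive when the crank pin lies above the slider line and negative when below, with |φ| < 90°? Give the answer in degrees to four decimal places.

set_geometry: r = 42 mm, L = 161 mm, e = 5 mm; θ ← 0°
rotate_crank_by(+64°): θ ← 0° +64° = 64°
crank pin P = (r cos θ, r sin θ) = (18.411588, 37.749350)
h = r sin θ − e = 37.749350 − 5 = 32.749350
sin φ = h / L = 32.749350 / 161 = 0.20341211
φ = arcsin(0.20341211) = 11.736561°

11.7366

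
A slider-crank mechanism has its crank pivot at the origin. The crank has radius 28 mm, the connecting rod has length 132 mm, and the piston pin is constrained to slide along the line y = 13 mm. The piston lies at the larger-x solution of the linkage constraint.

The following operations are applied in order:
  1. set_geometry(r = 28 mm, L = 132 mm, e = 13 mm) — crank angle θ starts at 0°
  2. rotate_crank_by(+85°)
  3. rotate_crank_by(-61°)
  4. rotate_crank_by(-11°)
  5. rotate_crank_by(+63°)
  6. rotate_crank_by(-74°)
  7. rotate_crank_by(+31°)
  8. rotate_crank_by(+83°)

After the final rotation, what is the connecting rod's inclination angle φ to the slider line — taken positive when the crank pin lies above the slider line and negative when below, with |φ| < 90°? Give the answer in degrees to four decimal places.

set_geometry: r = 28 mm, L = 132 mm, e = 13 mm; θ ← 0°
rotate_crank_by(+85°): θ ← 0° +85° = 85°
rotate_crank_by(-61°): θ ← 85° -61° = 24°
rotate_crank_by(-11°): θ ← 24° -11° = 13°
rotate_crank_by(+63°): θ ← 13° +63° = 76°
rotate_crank_by(-74°): θ ← 76° -74° = 2°
rotate_crank_by(+31°): θ ← 2° +31° = 33°
rotate_crank_by(+83°): θ ← 33° +83° = 116°
crank pin P = (r cos θ, r sin θ) = (-12.274392, 25.166233)
h = r sin θ − e = 25.166233 − 13 = 12.166233
sin φ = h / L = 12.166233 / 132 = 0.09216843
φ = arcsin(0.09216843) = 5.288368°

5.2884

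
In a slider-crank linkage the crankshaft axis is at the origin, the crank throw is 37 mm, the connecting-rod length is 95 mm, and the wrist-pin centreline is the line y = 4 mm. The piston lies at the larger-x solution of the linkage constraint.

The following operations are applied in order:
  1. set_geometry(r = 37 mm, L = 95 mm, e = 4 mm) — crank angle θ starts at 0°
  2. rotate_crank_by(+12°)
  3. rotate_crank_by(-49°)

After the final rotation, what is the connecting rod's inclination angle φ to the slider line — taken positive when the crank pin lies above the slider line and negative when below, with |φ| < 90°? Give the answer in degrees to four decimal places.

set_geometry: r = 37 mm, L = 95 mm, e = 4 mm; θ ← 0°
rotate_crank_by(+12°): θ ← 0° +12° = 12°
rotate_crank_by(-49°): θ ← 12° -49° = -37°
crank pin P = (r cos θ, r sin θ) = (29.549514, -22.267156)
h = r sin θ − e = -22.267156 − 4 = -26.267156
sin φ = h / L = -26.267156 / 95 = -0.27649638
φ = arcsin(-0.27649638) = -16.051208°

-16.0512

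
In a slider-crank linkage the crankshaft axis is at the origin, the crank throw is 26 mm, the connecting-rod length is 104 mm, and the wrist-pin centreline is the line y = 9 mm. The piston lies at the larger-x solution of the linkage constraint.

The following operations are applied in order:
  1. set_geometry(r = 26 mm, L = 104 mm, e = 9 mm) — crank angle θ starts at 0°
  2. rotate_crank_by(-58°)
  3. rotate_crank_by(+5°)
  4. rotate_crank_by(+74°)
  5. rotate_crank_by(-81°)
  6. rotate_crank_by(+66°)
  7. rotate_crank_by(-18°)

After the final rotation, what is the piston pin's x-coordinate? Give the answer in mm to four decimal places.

set_geometry: r = 26 mm, L = 104 mm, e = 9 mm; θ ← 0°
rotate_crank_by(-58°): θ ← 0° -58° = -58°
rotate_crank_by(+5°): θ ← -58° +5° = -53°
rotate_crank_by(+74°): θ ← -53° +74° = 21°
rotate_crank_by(-81°): θ ← 21° -81° = -60°
rotate_crank_by(+66°): θ ← -60° +66° = 6°
rotate_crank_by(-18°): θ ← 6° -18° = -12°
crank pin P = (r cos θ, r sin θ) = (25.431838, -5.405704)
h = r sin θ − e = -5.405704 − 9 = -14.405704
x = r cos θ + √(L² − h²) = 25.431838 + √(10816.0 − 207.5243) = 25.431838 + 102.997455 = 128.429292

128.4293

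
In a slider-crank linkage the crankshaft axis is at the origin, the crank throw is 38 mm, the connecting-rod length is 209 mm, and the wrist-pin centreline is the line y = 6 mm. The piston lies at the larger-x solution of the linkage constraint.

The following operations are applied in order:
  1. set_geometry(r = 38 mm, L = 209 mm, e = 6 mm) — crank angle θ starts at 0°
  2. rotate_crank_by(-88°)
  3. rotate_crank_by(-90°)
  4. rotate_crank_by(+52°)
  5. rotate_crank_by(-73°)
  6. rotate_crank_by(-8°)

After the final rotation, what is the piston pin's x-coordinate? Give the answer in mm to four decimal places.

set_geometry: r = 38 mm, L = 209 mm, e = 6 mm; θ ← 0°
rotate_crank_by(-88°): θ ← 0° -88° = -88°
rotate_crank_by(-90°): θ ← -88° -90° = -178°
rotate_crank_by(+52°): θ ← -178° +52° = -126°
rotate_crank_by(-73°): θ ← -126° -73° = -199°
rotate_crank_by(-8°): θ ← -199° -8° = -207°
crank pin P = (r cos θ, r sin θ) = (-33.858248, 17.251639)
h = r sin θ − e = 17.251639 − 6 = 11.251639
x = r cos θ + √(L² − h²) = -33.858248 + √(43681.0 − 126.5994) = -33.858248 + 208.696911 = 174.838663

174.8387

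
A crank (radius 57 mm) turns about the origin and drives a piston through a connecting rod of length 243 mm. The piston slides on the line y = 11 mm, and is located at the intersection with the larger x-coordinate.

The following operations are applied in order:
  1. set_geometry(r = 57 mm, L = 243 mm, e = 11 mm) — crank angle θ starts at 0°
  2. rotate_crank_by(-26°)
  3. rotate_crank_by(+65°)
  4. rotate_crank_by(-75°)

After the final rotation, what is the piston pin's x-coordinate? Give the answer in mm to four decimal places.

285.0039

set_geometry: r = 57 mm, L = 243 mm, e = 11 mm; θ ← 0°
rotate_crank_by(-26°): θ ← 0° -26° = -26°
rotate_crank_by(+65°): θ ← -26° +65° = 39°
rotate_crank_by(-75°): θ ← 39° -75° = -36°
crank pin P = (r cos θ, r sin θ) = (46.113969, -33.503759)
h = r sin θ − e = -33.503759 − 11 = -44.503759
x = r cos θ + √(L² − h²) = 46.113969 + √(59049.0 − 1980.5846) = 46.113969 + 238.889965 = 285.003934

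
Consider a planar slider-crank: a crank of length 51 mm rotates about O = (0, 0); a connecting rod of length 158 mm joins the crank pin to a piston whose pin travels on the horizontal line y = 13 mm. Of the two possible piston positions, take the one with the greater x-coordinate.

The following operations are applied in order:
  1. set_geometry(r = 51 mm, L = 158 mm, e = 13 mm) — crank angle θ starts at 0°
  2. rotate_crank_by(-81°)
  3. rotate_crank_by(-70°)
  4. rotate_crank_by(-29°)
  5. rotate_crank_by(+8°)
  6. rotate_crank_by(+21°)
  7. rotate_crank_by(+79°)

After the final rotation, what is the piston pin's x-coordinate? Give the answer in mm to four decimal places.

set_geometry: r = 51 mm, L = 158 mm, e = 13 mm; θ ← 0°
rotate_crank_by(-81°): θ ← 0° -81° = -81°
rotate_crank_by(-70°): θ ← -81° -70° = -151°
rotate_crank_by(-29°): θ ← -151° -29° = -180°
rotate_crank_by(+8°): θ ← -180° +8° = -172°
rotate_crank_by(+21°): θ ← -172° +21° = -151°
rotate_crank_by(+79°): θ ← -151° +79° = -72°
crank pin P = (r cos θ, r sin θ) = (15.759867, -48.503882)
h = r sin θ − e = -48.503882 − 13 = -61.503882
x = r cos θ + √(L² − h²) = 15.759867 + √(24964.0 − 3782.7275) = 15.759867 + 145.537873 = 161.297740

161.2977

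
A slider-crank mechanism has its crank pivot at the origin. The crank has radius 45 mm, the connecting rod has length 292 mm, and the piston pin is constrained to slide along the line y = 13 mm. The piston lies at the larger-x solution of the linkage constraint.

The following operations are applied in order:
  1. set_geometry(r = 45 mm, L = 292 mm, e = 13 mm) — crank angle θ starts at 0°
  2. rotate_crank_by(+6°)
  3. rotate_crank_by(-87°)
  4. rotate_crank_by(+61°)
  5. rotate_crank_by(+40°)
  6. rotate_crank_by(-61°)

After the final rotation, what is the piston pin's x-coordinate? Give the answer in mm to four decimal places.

set_geometry: r = 45 mm, L = 292 mm, e = 13 mm; θ ← 0°
rotate_crank_by(+6°): θ ← 0° +6° = 6°
rotate_crank_by(-87°): θ ← 6° -87° = -81°
rotate_crank_by(+61°): θ ← -81° +61° = -20°
rotate_crank_by(+40°): θ ← -20° +40° = 20°
rotate_crank_by(-61°): θ ← 20° -61° = -41°
crank pin P = (r cos θ, r sin θ) = (33.961931, -29.522656)
h = r sin θ − e = -29.522656 − 13 = -42.522656
x = r cos θ + √(L² − h²) = 33.961931 + √(85264.0 − 1808.1763) = 33.961931 + 288.887216 = 322.849147

322.8491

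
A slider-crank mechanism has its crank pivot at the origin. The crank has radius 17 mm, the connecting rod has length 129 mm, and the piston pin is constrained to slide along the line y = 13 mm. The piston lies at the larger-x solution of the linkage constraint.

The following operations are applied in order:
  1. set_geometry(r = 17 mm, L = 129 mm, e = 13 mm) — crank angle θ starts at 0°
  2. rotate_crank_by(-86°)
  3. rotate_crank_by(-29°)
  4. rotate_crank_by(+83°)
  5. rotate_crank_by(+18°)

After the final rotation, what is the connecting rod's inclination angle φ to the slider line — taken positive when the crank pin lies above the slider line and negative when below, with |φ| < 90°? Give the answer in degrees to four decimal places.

set_geometry: r = 17 mm, L = 129 mm, e = 13 mm; θ ← 0°
rotate_crank_by(-86°): θ ← 0° -86° = -86°
rotate_crank_by(-29°): θ ← -86° -29° = -115°
rotate_crank_by(+83°): θ ← -115° +83° = -32°
rotate_crank_by(+18°): θ ← -32° +18° = -14°
crank pin P = (r cos θ, r sin θ) = (16.495027, -4.112672)
h = r sin θ − e = -4.112672 − 13 = -17.112672
sin φ = h / L = -17.112672 / 129 = -0.13265637
φ = arcsin(-0.13265637) = -7.623121°

-7.6231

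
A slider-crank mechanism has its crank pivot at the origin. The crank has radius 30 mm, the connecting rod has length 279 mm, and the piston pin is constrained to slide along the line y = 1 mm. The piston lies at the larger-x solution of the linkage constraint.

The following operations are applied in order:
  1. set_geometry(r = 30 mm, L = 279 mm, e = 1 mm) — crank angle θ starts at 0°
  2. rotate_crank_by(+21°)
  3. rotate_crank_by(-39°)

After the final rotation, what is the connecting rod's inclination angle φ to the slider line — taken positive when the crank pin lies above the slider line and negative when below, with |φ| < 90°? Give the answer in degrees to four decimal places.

-2.1096

set_geometry: r = 30 mm, L = 279 mm, e = 1 mm; θ ← 0°
rotate_crank_by(+21°): θ ← 0° +21° = 21°
rotate_crank_by(-39°): θ ← 21° -39° = -18°
crank pin P = (r cos θ, r sin θ) = (28.531695, -9.270510)
h = r sin θ − e = -9.270510 − 1 = -10.270510
sin φ = h / L = -10.270510 / 279 = -0.03681186
φ = arcsin(-0.03681186) = -2.109641°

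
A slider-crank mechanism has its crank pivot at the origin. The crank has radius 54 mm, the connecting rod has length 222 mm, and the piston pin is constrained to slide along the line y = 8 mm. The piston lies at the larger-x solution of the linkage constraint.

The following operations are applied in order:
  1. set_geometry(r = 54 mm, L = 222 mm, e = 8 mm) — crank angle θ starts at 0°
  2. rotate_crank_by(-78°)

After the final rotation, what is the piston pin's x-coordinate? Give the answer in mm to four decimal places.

set_geometry: r = 54 mm, L = 222 mm, e = 8 mm; θ ← 0°
rotate_crank_by(-78°): θ ← 0° -78° = -78°
crank pin P = (r cos θ, r sin θ) = (11.227231, -52.819970)
h = r sin θ − e = -52.819970 − 8 = -60.819970
x = r cos θ + √(L² − h²) = 11.227231 + √(49284.0 − 3699.0688) = 11.227231 + 213.506279 = 224.733510

224.7335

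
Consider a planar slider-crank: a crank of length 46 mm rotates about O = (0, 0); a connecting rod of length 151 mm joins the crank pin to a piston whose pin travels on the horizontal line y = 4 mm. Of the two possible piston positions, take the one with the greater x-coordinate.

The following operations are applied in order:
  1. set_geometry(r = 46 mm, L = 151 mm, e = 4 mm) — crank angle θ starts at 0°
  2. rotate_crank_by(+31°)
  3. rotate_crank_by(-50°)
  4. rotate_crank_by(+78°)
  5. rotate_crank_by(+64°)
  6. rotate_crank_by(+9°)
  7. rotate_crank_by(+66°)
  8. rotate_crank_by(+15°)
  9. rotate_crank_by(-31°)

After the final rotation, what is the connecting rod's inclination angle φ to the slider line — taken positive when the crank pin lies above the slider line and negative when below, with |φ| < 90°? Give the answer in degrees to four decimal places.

set_geometry: r = 46 mm, L = 151 mm, e = 4 mm; θ ← 0°
rotate_crank_by(+31°): θ ← 0° +31° = 31°
rotate_crank_by(-50°): θ ← 31° -50° = -19°
rotate_crank_by(+78°): θ ← -19° +78° = 59°
rotate_crank_by(+64°): θ ← 59° +64° = 123°
rotate_crank_by(+9°): θ ← 123° +9° = 132°
rotate_crank_by(+66°): θ ← 132° +66° = 198°
rotate_crank_by(+15°): θ ← 198° +15° = 213°
rotate_crank_by(-31°): θ ← 213° -31° = 182°
crank pin P = (r cos θ, r sin θ) = (-45.971978, -1.605377)
h = r sin θ − e = -1.605377 − 4 = -5.605377
sin φ = h / L = -5.605377 / 151 = -0.03712170
φ = arcsin(-0.03712170) = -2.127406°

-2.1274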